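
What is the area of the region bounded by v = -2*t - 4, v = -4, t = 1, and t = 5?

On [1, 5], (-2*t - 4) - (-4) = -2*t is ≤ 0 throughout, so the area is a single integral of |-2*t|.
∫[1,5] (-2*t) dt = -24; the area of that piece is 24.

24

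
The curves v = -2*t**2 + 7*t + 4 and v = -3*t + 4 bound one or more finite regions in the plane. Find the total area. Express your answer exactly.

Set the curves equal: -2*t**2 + 7*t + 4 = -3*t + 4, so -2*t**2 + 10*t = 0, which factors as -2*t*(t - 5) = 0. The curves meet at t = 0, 5.
On [0, 5], v = -2*t**2 + 7*t + 4 is on top; that piece has area ∫[0,5] (-2*t**2 + 10*t) dt = 125/3.

125/3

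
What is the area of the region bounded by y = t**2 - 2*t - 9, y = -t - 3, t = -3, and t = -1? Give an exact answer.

The difference (t**2 - 2*t - 9) - (-t - 3) = t**2 - t - 6 changes sign at t = -2 inside [-3, -1], so split the integral there.
∫[-3,-2] (t**2 - t - 6) dt = 17/6.
∫[-2,-1] (t**2 - t - 6) dt = -13/6; the area of that piece is 13/6.
Total area = 17/6 + 13/6 = 5.

5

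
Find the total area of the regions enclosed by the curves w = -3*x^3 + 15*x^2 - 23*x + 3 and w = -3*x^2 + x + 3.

Set the curves equal: -3*x^3 + 15*x^2 - 23*x + 3 = -3*x^2 + x + 3, so -3*x^3 + 18*x^2 - 24*x = 0, which factors as -3*x*(x - 4)*(x - 2) = 0. The curves meet at x = 0, 2, 4.
On [0, 2], w = -3*x^2 + x + 3 is on top; that piece has area ∫[0,2] (-(-3*x^3 + 18*x^2 - 24*x)) dx = 12.
On [2, 4], w = -3*x^3 + 15*x^2 - 23*x + 3 is on top; that piece has area ∫[2,4] (-3*x^3 + 18*x^2 - 24*x) dx = 12.
Total enclosed area = 12 + 12 = 24.

24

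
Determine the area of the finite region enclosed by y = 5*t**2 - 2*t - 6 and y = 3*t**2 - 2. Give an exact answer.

Set the curves equal: 5*t**2 - 2*t - 6 = 3*t**2 - 2, so 2*t**2 - 2*t - 4 = 0, which factors as 2*(t - 2)*(t + 1) = 0. The curves meet at t = -1, 2.
On [-1, 2], y = 3*t**2 - 2 is on top; that piece has area ∫[-1,2] (-(2*t**2 - 2*t - 4)) dt = 9.

9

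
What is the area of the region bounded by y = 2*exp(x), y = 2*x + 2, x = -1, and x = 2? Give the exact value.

On [-1, 2], (2*exp(x)) - (2*x + 2) = -2*x + 2*exp(x) - 2 is ≥ 0 throughout, so the area is a single integral of |-2*x + 2*exp(x) - 2|.
∫[-1,2] (-2*x + 2*exp(x) - 2) dx = -9 - 2*exp(-1) + 2*exp(2).

-9 - 2*exp(-1) + 2*exp(2)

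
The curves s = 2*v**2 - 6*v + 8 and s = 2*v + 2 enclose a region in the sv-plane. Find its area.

Both boundary curves give s as a function of v, so integrate with respect to v. Setting them equal: 2*v**2 - 8*v + 6 = 0, i.e. 2*(v - 3)*(v - 1) = 0, so they meet at v = 1, 3.
For v in [1, 3], s = 2*v**2 - 6*v + 8 is on the left; area = ∫[1,3] (-(2*v**2 - 8*v + 6)) dv = 8/3.

8/3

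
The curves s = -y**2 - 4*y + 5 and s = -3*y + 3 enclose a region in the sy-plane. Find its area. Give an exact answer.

Both boundary curves give s as a function of y, so integrate with respect to y. Setting them equal: -y**2 - y + 2 = 0, i.e. -(y - 1)*(y + 2) = 0, so they meet at y = -2, 1.
For y in [-2, 1], s = -y**2 - 4*y + 5 is on the right; area = ∫[-2,1] (-y**2 - y + 2) dy = 9/2.

9/2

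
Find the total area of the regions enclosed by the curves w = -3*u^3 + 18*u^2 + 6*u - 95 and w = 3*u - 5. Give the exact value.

1221/4

Set the curves equal: -3*u^3 + 18*u^2 + 6*u - 95 = 3*u - 5, so -3*u^3 + 18*u^2 + 3*u - 90 = 0, which factors as -3*(u - 5)*(u - 3)*(u + 2) = 0. The curves meet at u = -2, 3, 5.
On [-2, 3], w = 3*u - 5 is on top; that piece has area ∫[-2,3] (-(-3*u^3 + 18*u^2 + 3*u - 90)) du = 1125/4.
On [3, 5], w = -3*u^3 + 18*u^2 + 6*u - 95 is on top; that piece has area ∫[3,5] (-3*u^3 + 18*u^2 + 3*u - 90) du = 24.
Total enclosed area = 1125/4 + 24 = 1221/4.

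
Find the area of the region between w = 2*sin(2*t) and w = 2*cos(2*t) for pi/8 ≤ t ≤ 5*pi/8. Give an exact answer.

On [pi/8, 5*pi/8], (2*sin(2*t)) - (2*cos(2*t)) = 2*sin(2*t) - 2*cos(2*t) is ≥ 0 throughout, so the area is a single integral of |2*sin(2*t) - 2*cos(2*t)|.
∫[pi/8,5*pi/8] (2*sin(2*t) - 2*cos(2*t)) dt = 2*sqrt(2).

2*sqrt(2)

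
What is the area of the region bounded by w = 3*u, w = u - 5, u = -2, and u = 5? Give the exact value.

On [-2, 5], (3*u) - (u - 5) = 2*u + 5 is ≥ 0 throughout, so the area is a single integral of |2*u + 5|.
∫[-2,5] (2*u + 5) du = 56.

56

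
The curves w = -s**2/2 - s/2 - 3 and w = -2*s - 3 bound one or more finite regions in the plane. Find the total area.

Set the curves equal: -s**2/2 - s/2 - 3 = -2*s - 3, so -s**2/2 + 3*s/2 = 0, which factors as -s*(s - 3)/2 = 0. The curves meet at s = 0, 3.
On [0, 3], w = -s**2/2 - s/2 - 3 is on top; that piece has area ∫[0,3] (-s**2/2 + 3*s/2) ds = 9/4.

9/4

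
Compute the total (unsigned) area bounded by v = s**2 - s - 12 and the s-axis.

The curve meets the s-axis where s**2 - s - 12 = 0, i.e. (s - 4)*(s + 3) = 0, at s = -3, 4.
On [-3, 4] the curve lies below the axis; ∫[-3,4] (s**2 - s - 12) ds = -343/6, giving area 343/6.

343/6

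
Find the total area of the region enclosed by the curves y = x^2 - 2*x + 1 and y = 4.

32/3

Set the curves equal: x^2 - 2*x + 1 = 4, so x^2 - 2*x - 3 = 0, which factors as (x - 3)*(x + 1) = 0. The curves meet at x = -1, 3.
On [-1, 3], y = 4 is on top; that piece has area ∫[-1,3] (-(x^2 - 2*x - 3)) dx = 32/3.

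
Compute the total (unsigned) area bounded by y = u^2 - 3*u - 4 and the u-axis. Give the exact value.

125/6

The curve meets the u-axis where u^2 - 3*u - 4 = 0, i.e. (u - 4)*(u + 1) = 0, at u = -1, 4.
On [-1, 4] the curve lies below the axis; ∫[-1,4] (u^2 - 3*u - 4) du = -125/6, giving area 125/6.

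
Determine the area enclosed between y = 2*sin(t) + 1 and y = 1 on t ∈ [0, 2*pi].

The difference (2*sin(t) + 1) - (1) = 2*sin(t) changes sign at t = pi inside [0, 2*pi], so split the integral there.
∫[0,pi] (2*sin(t)) dt = 4.
∫[pi,2*pi] (2*sin(t)) dt = -4; the area of that piece is 4.
Total area = 4 + 4 = 8.

8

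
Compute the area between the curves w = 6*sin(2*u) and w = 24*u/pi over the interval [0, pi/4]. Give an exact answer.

On [0, pi/4], (6*sin(2*u)) - (24*u/pi) = -24*u/pi + 6*sin(2*u) is ≥ 0 throughout, so the area is a single integral of |-24*u/pi + 6*sin(2*u)|.
∫[0,pi/4] (-24*u/pi + 6*sin(2*u)) du = 3 - 3*pi/4.

3 - 3*pi/4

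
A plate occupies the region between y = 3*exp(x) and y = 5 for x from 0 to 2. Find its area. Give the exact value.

The difference (3*exp(x)) - (5) = 3*exp(x) - 5 changes sign at x = log(5/3) inside [0, 2], so split the integral there.
∫[0,log(5/3)] (3*exp(x) - 5) dx = log(243/3125) + 2; the area of that piece is -2 + log(3125/243).
∫[log(5/3),2] (3*exp(x) - 5) dx = -15 - 5*log(3) + 5*log(5) + 3*exp(2).
Total area = (-2 + log(3125/243)) + (-15 - 5*log(3) + 5*log(5) + 3*exp(2)) = -17 - 10*log(3) + 10*log(5) + 3*exp(2).

-17 - 10*log(3) + 10*log(5) + 3*exp(2)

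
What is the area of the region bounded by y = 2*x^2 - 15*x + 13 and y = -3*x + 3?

Set the curves equal: 2*x^2 - 15*x + 13 = -3*x + 3, so 2*x^2 - 12*x + 10 = 0, which factors as 2*(x - 5)*(x - 1) = 0. The curves meet at x = 1, 5.
On [1, 5], y = -3*x + 3 is on top; that piece has area ∫[1,5] (-(2*x^2 - 12*x + 10)) dx = 64/3.

64/3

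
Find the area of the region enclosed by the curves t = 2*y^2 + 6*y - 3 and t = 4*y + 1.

Both boundary curves give t as a function of y, so integrate with respect to y. Setting them equal: 2*y^2 + 2*y - 4 = 0, i.e. 2*(y - 1)*(y + 2) = 0, so they meet at y = -2, 1.
For y in [-2, 1], t = 2*y^2 + 6*y - 3 is on the left; area = ∫[-2,1] (-(2*y^2 + 2*y - 4)) dy = 9.

9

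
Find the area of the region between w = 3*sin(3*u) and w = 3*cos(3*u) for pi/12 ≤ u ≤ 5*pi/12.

On [pi/12, 5*pi/12], (3*sin(3*u)) - (3*cos(3*u)) = 3*sin(3*u) - 3*cos(3*u) is ≥ 0 throughout, so the area is a single integral of |3*sin(3*u) - 3*cos(3*u)|.
∫[pi/12,5*pi/12] (3*sin(3*u) - 3*cos(3*u)) du = 2*sqrt(2).

2*sqrt(2)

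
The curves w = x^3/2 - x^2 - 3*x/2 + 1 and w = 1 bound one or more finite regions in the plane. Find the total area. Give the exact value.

71/12

Set the curves equal: x^3/2 - x^2 - 3*x/2 + 1 = 1, so x^3/2 - x^2 - 3*x/2 = 0, which factors as x*(x - 3)*(x + 1)/2 = 0. The curves meet at x = -1, 0, 3.
On [-1, 0], w = x^3/2 - x^2 - 3*x/2 + 1 is on top; that piece has area ∫[-1,0] (x^3/2 - x^2 - 3*x/2) dx = 7/24.
On [0, 3], w = 1 is on top; that piece has area ∫[0,3] (-(x^3/2 - x^2 - 3*x/2)) dx = 45/8.
Total enclosed area = 7/24 + 45/8 = 71/12.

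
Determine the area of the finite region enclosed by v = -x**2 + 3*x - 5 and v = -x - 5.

Set the curves equal: -x**2 + 3*x - 5 = -x - 5, so -x**2 + 4*x = 0, which factors as -x*(x - 4) = 0. The curves meet at x = 0, 4.
On [0, 4], v = -x**2 + 3*x - 5 is on top; that piece has area ∫[0,4] (-x**2 + 4*x) dx = 32/3.

32/3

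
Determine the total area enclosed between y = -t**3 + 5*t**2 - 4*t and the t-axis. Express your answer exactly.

The curve meets the t-axis where -t**3 + 5*t**2 - 4*t = 0, i.e. -t*(t - 4)*(t - 1) = 0, at t = 0, 1, 4.
On [0, 1] the curve lies below the axis; ∫[0,1] (-t**3 + 5*t**2 - 4*t) dt = -7/12, giving area 7/12.
On [1, 4] the curve lies above the axis; ∫[1,4] (-t**3 + 5*t**2 - 4*t) dt = 45/4, giving area 45/4.
Total area = 7/12 + 45/4 = 71/6.

71/6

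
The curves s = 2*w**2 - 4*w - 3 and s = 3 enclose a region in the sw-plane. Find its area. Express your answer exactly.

Both boundary curves give s as a function of w, so integrate with respect to w. Setting them equal: 2*w**2 - 4*w - 6 = 0, i.e. 2*(w - 3)*(w + 1) = 0, so they meet at w = -1, 3.
For w in [-1, 3], s = 2*w**2 - 4*w - 3 is on the left; area = ∫[-1,3] (-(2*w**2 - 4*w - 6)) dw = 64/3.

64/3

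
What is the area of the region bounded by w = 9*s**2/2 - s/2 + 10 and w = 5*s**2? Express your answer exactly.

243/4

Set the curves equal: 9*s**2/2 - s/2 + 10 = 5*s**2, so -s**2/2 - s/2 + 10 = 0, which factors as -(s - 4)*(s + 5)/2 = 0. The curves meet at s = -5, 4.
On [-5, 4], w = 9*s**2/2 - s/2 + 10 is on top; that piece has area ∫[-5,4] (-s**2/2 - s/2 + 10) ds = 243/4.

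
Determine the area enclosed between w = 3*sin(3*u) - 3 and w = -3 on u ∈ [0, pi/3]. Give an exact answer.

2

On [0, pi/3], (3*sin(3*u) - 3) - (-3) = 3*sin(3*u) is ≥ 0 throughout, so the area is a single integral of |3*sin(3*u)|.
∫[0,pi/3] (3*sin(3*u)) du = 2.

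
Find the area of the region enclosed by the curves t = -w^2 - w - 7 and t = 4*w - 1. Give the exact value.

Both boundary curves give t as a function of w, so integrate with respect to w. Setting them equal: -w^2 - 5*w - 6 = 0, i.e. -(w + 2)*(w + 3) = 0, so they meet at w = -3, -2.
For w in [-3, -2], t = -w^2 - w - 7 is on the right; area = ∫[-3,-2] (-w^2 - 5*w - 6) dw = 1/6.

1/6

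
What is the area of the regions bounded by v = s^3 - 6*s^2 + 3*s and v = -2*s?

131/4

Set the curves equal: s^3 - 6*s^2 + 3*s = -2*s, so s^3 - 6*s^2 + 5*s = 0, which factors as s*(s - 5)*(s - 1) = 0. The curves meet at s = 0, 1, 5.
On [0, 1], v = s^3 - 6*s^2 + 3*s is on top; that piece has area ∫[0,1] (s^3 - 6*s^2 + 5*s) ds = 3/4.
On [1, 5], v = -2*s is on top; that piece has area ∫[1,5] (-(s^3 - 6*s^2 + 5*s)) ds = 32.
Total enclosed area = 3/4 + 32 = 131/4.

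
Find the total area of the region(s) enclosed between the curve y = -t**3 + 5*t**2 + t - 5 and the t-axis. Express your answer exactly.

148/3

The curve meets the t-axis where -t**3 + 5*t**2 + t - 5 = 0, i.e. -(t - 5)*(t - 1)*(t + 1) = 0, at t = -1, 1, 5.
On [-1, 1] the curve lies below the axis; ∫[-1,1] (-t**3 + 5*t**2 + t - 5) dt = -20/3, giving area 20/3.
On [1, 5] the curve lies above the axis; ∫[1,5] (-t**3 + 5*t**2 + t - 5) dt = 128/3, giving area 128/3.
Total area = 20/3 + 128/3 = 148/3.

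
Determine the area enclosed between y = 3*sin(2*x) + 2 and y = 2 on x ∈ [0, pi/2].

On [0, pi/2], (3*sin(2*x) + 2) - (2) = 3*sin(2*x) is ≥ 0 throughout, so the area is a single integral of |3*sin(2*x)|.
∫[0,pi/2] (3*sin(2*x)) dx = 3.

3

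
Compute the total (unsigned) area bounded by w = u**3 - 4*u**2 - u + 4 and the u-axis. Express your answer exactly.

The curve meets the u-axis where u**3 - 4*u**2 - u + 4 = 0, i.e. (u - 4)*(u - 1)*(u + 1) = 0, at u = -1, 1, 4.
On [-1, 1] the curve lies above the axis; ∫[-1,1] (u**3 - 4*u**2 - u + 4) du = 16/3, giving area 16/3.
On [1, 4] the curve lies below the axis; ∫[1,4] (u**3 - 4*u**2 - u + 4) du = -63/4, giving area 63/4.
Total area = 16/3 + 63/4 = 253/12.

253/12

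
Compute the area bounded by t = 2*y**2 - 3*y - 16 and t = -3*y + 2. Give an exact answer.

Both boundary curves give t as a function of y, so integrate with respect to y. Setting them equal: 2*y**2 - 18 = 0, i.e. 2*(y - 3)*(y + 3) = 0, so they meet at y = -3, 3.
For y in [-3, 3], t = 2*y**2 - 3*y - 16 is on the left; area = ∫[-3,3] (-(2*y**2 - 18)) dy = 72.

72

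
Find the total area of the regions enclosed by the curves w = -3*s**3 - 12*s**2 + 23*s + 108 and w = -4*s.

Set the curves equal: -3*s**3 - 12*s**2 + 23*s + 108 = -4*s, so -3*s**3 - 12*s**2 + 27*s + 108 = 0, which factors as -3*(s - 3)*(s + 3)*(s + 4) = 0. The curves meet at s = -4, -3, 3.
On [-4, -3], w = -4*s is on top; that piece has area ∫[-4,-3] (-(-3*s**3 - 12*s**2 + 27*s + 108)) ds = 13/4.
On [-3, 3], w = -3*s**3 - 12*s**2 + 23*s + 108 is on top; that piece has area ∫[-3,3] (-3*s**3 - 12*s**2 + 27*s + 108) ds = 432.
Total enclosed area = 13/4 + 432 = 1741/4.

1741/4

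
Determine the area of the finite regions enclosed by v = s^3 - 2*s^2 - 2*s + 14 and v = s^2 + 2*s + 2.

Set the curves equal: s^3 - 2*s^2 - 2*s + 14 = s^2 + 2*s + 2, so s^3 - 3*s^2 - 4*s + 12 = 0, which factors as (s - 3)*(s - 2)*(s + 2) = 0. The curves meet at s = -2, 2, 3.
On [-2, 2], v = s^3 - 2*s^2 - 2*s + 14 is on top; that piece has area ∫[-2,2] (s^3 - 3*s^2 - 4*s + 12) ds = 32.
On [2, 3], v = s^2 + 2*s + 2 is on top; that piece has area ∫[2,3] (-(s^3 - 3*s^2 - 4*s + 12)) ds = 3/4.
Total enclosed area = 32 + 3/4 = 131/4.

131/4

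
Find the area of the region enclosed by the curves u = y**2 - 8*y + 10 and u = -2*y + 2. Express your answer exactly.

Both boundary curves give u as a function of y, so integrate with respect to y. Setting them equal: y**2 - 6*y + 8 = 0, i.e. (y - 4)*(y - 2) = 0, so they meet at y = 2, 4.
For y in [2, 4], u = y**2 - 8*y + 10 is on the left; area = ∫[2,4] (-(y**2 - 6*y + 8)) dy = 4/3.

4/3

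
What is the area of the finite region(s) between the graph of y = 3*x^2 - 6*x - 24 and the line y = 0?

The curve meets the x-axis where 3*x^2 - 6*x - 24 = 0, i.e. 3*(x - 4)*(x + 2) = 0, at x = -2, 4.
On [-2, 4] the curve lies below the axis; ∫[-2,4] (3*x^2 - 6*x - 24) dx = -108, giving area 108.

108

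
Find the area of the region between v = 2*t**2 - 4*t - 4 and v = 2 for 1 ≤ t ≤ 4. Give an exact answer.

46/3

The difference (2*t**2 - 4*t - 4) - (2) = 2*t**2 - 4*t - 6 changes sign at t = 3 inside [1, 4], so split the integral there.
∫[1,3] (2*t**2 - 4*t - 6) dt = -32/3; the area of that piece is 32/3.
∫[3,4] (2*t**2 - 4*t - 6) dt = 14/3.
Total area = 32/3 + 14/3 = 46/3.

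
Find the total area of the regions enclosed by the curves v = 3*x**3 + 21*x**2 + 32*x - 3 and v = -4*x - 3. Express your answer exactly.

Set the curves equal: 3*x**3 + 21*x**2 + 32*x - 3 = -4*x - 3, so 3*x**3 + 21*x**2 + 36*x = 0, which factors as 3*x*(x + 3)*(x + 4) = 0. The curves meet at x = -4, -3, 0.
On [-4, -3], v = 3*x**3 + 21*x**2 + 32*x - 3 is on top; that piece has area ∫[-4,-3] (3*x**3 + 21*x**2 + 36*x) dx = 7/4.
On [-3, 0], v = -4*x - 3 is on top; that piece has area ∫[-3,0] (-(3*x**3 + 21*x**2 + 36*x)) dx = 135/4.
Total enclosed area = 7/4 + 135/4 = 71/2.

71/2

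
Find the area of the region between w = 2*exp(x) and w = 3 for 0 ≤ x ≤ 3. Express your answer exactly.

The difference (2*exp(x)) - (3) = 2*exp(x) - 3 changes sign at x = log(3/2) inside [0, 3], so split the integral there.
∫[0,log(3/2)] (2*exp(x) - 3) dx = log(8/27) + 1; the area of that piece is -1 + log(27/8).
∫[log(3/2),3] (2*exp(x) - 3) dx = -12 - 3*log(2) + 3*log(3) + 2*exp(3).
Total area = (-1 + log(27/8)) + (-12 - 3*log(2) + 3*log(3) + 2*exp(3)) = -13 - 6*log(2) + 6*log(3) + 2*exp(3).

-13 - 6*log(2) + 6*log(3) + 2*exp(3)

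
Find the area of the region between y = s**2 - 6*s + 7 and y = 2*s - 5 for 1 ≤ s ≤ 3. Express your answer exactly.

The difference (s**2 - 6*s + 7) - (2*s - 5) = s**2 - 8*s + 12 changes sign at s = 2 inside [1, 3], so split the integral there.
∫[1,2] (s**2 - 8*s + 12) ds = 7/3.
∫[2,3] (s**2 - 8*s + 12) ds = -5/3; the area of that piece is 5/3.
Total area = 7/3 + 5/3 = 4.

4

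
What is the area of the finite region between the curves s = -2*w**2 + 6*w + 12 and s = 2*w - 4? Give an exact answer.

72

Both boundary curves give s as a function of w, so integrate with respect to w. Setting them equal: -2*w**2 + 4*w + 16 = 0, i.e. -2*(w - 4)*(w + 2) = 0, so they meet at w = -2, 4.
For w in [-2, 4], s = -2*w**2 + 6*w + 12 is on the right; area = ∫[-2,4] (-2*w**2 + 4*w + 16) dw = 72.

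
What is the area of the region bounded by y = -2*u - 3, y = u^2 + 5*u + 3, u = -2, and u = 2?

101/3

The difference (-2*u - 3) - (u^2 + 5*u + 3) = -u^2 - 7*u - 6 changes sign at u = -1 inside [-2, 2], so split the integral there.
∫[-2,-1] (-u^2 - 7*u - 6) du = 13/6.
∫[-1,2] (-u^2 - 7*u - 6) du = -63/2; the area of that piece is 63/2.
Total area = 13/6 + 63/2 = 101/3.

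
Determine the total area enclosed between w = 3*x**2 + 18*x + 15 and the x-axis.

The curve meets the x-axis where 3*x**2 + 18*x + 15 = 0, i.e. 3*(x + 1)*(x + 5) = 0, at x = -5, -1.
On [-5, -1] the curve lies below the axis; ∫[-5,-1] (3*x**2 + 18*x + 15) dx = -32, giving area 32.

32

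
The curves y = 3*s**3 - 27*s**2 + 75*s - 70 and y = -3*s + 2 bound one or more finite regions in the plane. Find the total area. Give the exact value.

3/2

Set the curves equal: 3*s**3 - 27*s**2 + 75*s - 70 = -3*s + 2, so 3*s**3 - 27*s**2 + 78*s - 72 = 0, which factors as 3*(s - 4)*(s - 3)*(s - 2) = 0. The curves meet at s = 2, 3, 4.
On [2, 3], y = 3*s**3 - 27*s**2 + 75*s - 70 is on top; that piece has area ∫[2,3] (3*s**3 - 27*s**2 + 78*s - 72) ds = 3/4.
On [3, 4], y = -3*s + 2 is on top; that piece has area ∫[3,4] (-(3*s**3 - 27*s**2 + 78*s - 72)) ds = 3/4.
Total enclosed area = 3/4 + 3/4 = 3/2.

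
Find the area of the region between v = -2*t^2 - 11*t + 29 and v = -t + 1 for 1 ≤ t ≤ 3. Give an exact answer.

The difference (-2*t^2 - 11*t + 29) - (-t + 1) = -2*t^2 - 10*t + 28 changes sign at t = 2 inside [1, 3], so split the integral there.
∫[1,2] (-2*t^2 - 10*t + 28) dt = 25/3.
∫[2,3] (-2*t^2 - 10*t + 28) dt = -29/3; the area of that piece is 29/3.
Total area = 25/3 + 29/3 = 18.

18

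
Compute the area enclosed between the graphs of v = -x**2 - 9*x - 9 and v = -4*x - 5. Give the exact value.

9/2

Set the curves equal: -x**2 - 9*x - 9 = -4*x - 5, so -x**2 - 5*x - 4 = 0, which factors as -(x + 1)*(x + 4) = 0. The curves meet at x = -4, -1.
On [-4, -1], v = -x**2 - 9*x - 9 is on top; that piece has area ∫[-4,-1] (-x**2 - 5*x - 4) dx = 9/2.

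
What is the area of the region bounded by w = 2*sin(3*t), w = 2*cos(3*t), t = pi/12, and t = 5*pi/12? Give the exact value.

On [pi/12, 5*pi/12], (2*sin(3*t)) - (2*cos(3*t)) = 2*sin(3*t) - 2*cos(3*t) is ≥ 0 throughout, so the area is a single integral of |2*sin(3*t) - 2*cos(3*t)|.
∫[pi/12,5*pi/12] (2*sin(3*t) - 2*cos(3*t)) dt = 4*sqrt(2)/3.

4*sqrt(2)/3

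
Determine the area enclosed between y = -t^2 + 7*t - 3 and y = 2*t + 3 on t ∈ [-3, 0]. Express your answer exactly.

99/2

On [-3, 0], (-t^2 + 7*t - 3) - (2*t + 3) = -t^2 + 5*t - 6 is ≤ 0 throughout, so the area is a single integral of |-t^2 + 5*t - 6|.
∫[-3,0] (-t^2 + 5*t - 6) dt = -99/2; the area of that piece is 99/2.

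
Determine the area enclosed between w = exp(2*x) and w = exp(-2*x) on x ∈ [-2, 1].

The difference (exp(2*x)) - (exp(-2*x)) = exp(2*x) - exp(-2*x) changes sign at x = 0 inside [-2, 1], so split the integral there.
∫[-2,0] (exp(2*x) - exp(-2*x)) dx = -exp(4)/2 - exp(-4)/2 + 1; the area of that piece is -1 + exp(-4)/2 + exp(4)/2.
∫[0,1] (exp(2*x) - exp(-2*x)) dx = -1 + exp(-2)/2 + exp(2)/2.
Total area = (-1 + exp(-4)/2 + exp(4)/2) + (-1 + exp(-2)/2 + exp(2)/2) = -2 + exp(-4)/2 + exp(-2)/2 + exp(2)/2 + exp(4)/2.

-2 + exp(-4)/2 + exp(-2)/2 + exp(2)/2 + exp(4)/2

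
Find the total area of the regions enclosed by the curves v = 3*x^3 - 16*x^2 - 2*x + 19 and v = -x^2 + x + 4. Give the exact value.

Set the curves equal: 3*x^3 - 16*x^2 - 2*x + 19 = -x^2 + x + 4, so 3*x^3 - 15*x^2 - 3*x + 15 = 0, which factors as 3*(x - 5)*(x - 1)*(x + 1) = 0. The curves meet at x = -1, 1, 5.
On [-1, 1], v = 3*x^3 - 16*x^2 - 2*x + 19 is on top; that piece has area ∫[-1,1] (3*x^3 - 15*x^2 - 3*x + 15) dx = 20.
On [1, 5], v = -x^2 + x + 4 is on top; that piece has area ∫[1,5] (-(3*x^3 - 15*x^2 - 3*x + 15)) dx = 128.
Total enclosed area = 20 + 128 = 148.

148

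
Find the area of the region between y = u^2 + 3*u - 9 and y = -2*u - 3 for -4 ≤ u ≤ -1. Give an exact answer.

On [-4, -1], (u^2 + 3*u - 9) - (-2*u - 3) = u^2 + 5*u - 6 is ≤ 0 throughout, so the area is a single integral of |u^2 + 5*u - 6|.
∫[-4,-1] (u^2 + 5*u - 6) du = -69/2; the area of that piece is 69/2.

69/2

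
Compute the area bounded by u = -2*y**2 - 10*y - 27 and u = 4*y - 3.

Both boundary curves give u as a function of y, so integrate with respect to y. Setting them equal: -2*y**2 - 14*y - 24 = 0, i.e. -2*(y + 3)*(y + 4) = 0, so they meet at y = -4, -3.
For y in [-4, -3], u = -2*y**2 - 10*y - 27 is on the right; area = ∫[-4,-3] (-2*y**2 - 14*y - 24) dy = 1/3.

1/3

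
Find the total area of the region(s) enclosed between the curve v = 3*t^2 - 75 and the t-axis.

The curve meets the t-axis where 3*t^2 - 75 = 0, i.e. 3*(t - 5)*(t + 5) = 0, at t = -5, 5.
On [-5, 5] the curve lies below the axis; ∫[-5,5] (3*t^2 - 75) dt = -500, giving area 500.

500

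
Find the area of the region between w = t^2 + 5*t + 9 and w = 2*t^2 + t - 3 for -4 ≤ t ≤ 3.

77

The difference (t^2 + 5*t + 9) - (2*t^2 + t - 3) = -t^2 + 4*t + 12 changes sign at t = -2 inside [-4, 3], so split the integral there.
∫[-4,-2] (-t^2 + 4*t + 12) dt = -56/3; the area of that piece is 56/3.
∫[-2,3] (-t^2 + 4*t + 12) dt = 175/3.
Total area = 56/3 + 175/3 = 77.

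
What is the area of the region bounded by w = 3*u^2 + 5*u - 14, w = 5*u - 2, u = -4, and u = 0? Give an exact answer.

48

The difference (3*u^2 + 5*u - 14) - (5*u - 2) = 3*u^2 - 12 changes sign at u = -2 inside [-4, 0], so split the integral there.
∫[-4,-2] (3*u^2 - 12) du = 32.
∫[-2,0] (3*u^2 - 12) du = -16; the area of that piece is 16.
Total area = 32 + 16 = 48.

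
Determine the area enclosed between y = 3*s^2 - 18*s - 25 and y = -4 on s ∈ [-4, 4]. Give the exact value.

310

The difference (3*s^2 - 18*s - 25) - (-4) = 3*s^2 - 18*s - 21 changes sign at s = -1 inside [-4, 4], so split the integral there.
∫[-4,-1] (3*s^2 - 18*s - 21) ds = 135.
∫[-1,4] (3*s^2 - 18*s - 21) ds = -175; the area of that piece is 175.
Total area = 135 + 175 = 310.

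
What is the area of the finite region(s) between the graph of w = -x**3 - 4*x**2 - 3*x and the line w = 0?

The curve meets the x-axis where -x**3 - 4*x**2 - 3*x = 0, i.e. -x*(x + 1)*(x + 3) = 0, at x = -3, -1, 0.
On [-3, -1] the curve lies below the axis; ∫[-3,-1] (-x**3 - 4*x**2 - 3*x) dx = -8/3, giving area 8/3.
On [-1, 0] the curve lies above the axis; ∫[-1,0] (-x**3 - 4*x**2 - 3*x) dx = 5/12, giving area 5/12.
Total area = 8/3 + 5/12 = 37/12.

37/12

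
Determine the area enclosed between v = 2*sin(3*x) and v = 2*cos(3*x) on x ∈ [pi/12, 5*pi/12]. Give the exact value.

4*sqrt(2)/3

On [pi/12, 5*pi/12], (2*sin(3*x)) - (2*cos(3*x)) = 2*sin(3*x) - 2*cos(3*x) is ≥ 0 throughout, so the area is a single integral of |2*sin(3*x) - 2*cos(3*x)|.
∫[pi/12,5*pi/12] (2*sin(3*x) - 2*cos(3*x)) dx = 4*sqrt(2)/3.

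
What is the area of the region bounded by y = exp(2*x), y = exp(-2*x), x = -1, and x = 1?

-2 + exp(-2) + exp(2)

The difference (exp(2*x)) - (exp(-2*x)) = exp(2*x) - exp(-2*x) changes sign at x = 0 inside [-1, 1], so split the integral there.
∫[-1,0] (exp(2*x) - exp(-2*x)) dx = -exp(2)/2 - exp(-2)/2 + 1; the area of that piece is -1 + exp(-2)/2 + exp(2)/2.
∫[0,1] (exp(2*x) - exp(-2*x)) dx = -1 + exp(-2)/2 + exp(2)/2.
Total area = (-1 + exp(-2)/2 + exp(2)/2) + (-1 + exp(-2)/2 + exp(2)/2) = -2 + exp(-2) + exp(2).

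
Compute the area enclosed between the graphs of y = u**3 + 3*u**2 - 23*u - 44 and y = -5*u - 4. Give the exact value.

999/4

Set the curves equal: u**3 + 3*u**2 - 23*u - 44 = -5*u - 4, so u**3 + 3*u**2 - 18*u - 40 = 0, which factors as (u - 4)*(u + 2)*(u + 5) = 0. The curves meet at u = -5, -2, 4.
On [-5, -2], y = u**3 + 3*u**2 - 23*u - 44 is on top; that piece has area ∫[-5,-2] (u**3 + 3*u**2 - 18*u - 40) du = 135/4.
On [-2, 4], y = -5*u - 4 is on top; that piece has area ∫[-2,4] (-(u**3 + 3*u**2 - 18*u - 40)) du = 216.
Total enclosed area = 135/4 + 216 = 999/4.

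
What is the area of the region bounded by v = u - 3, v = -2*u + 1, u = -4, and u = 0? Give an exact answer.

40

On [-4, 0], (u - 3) - (-2*u + 1) = 3*u - 4 is ≤ 0 throughout, so the area is a single integral of |3*u - 4|.
∫[-4,0] (3*u - 4) du = -40; the area of that piece is 40.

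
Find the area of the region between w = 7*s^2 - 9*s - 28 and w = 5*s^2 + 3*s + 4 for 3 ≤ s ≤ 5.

On [3, 5], (7*s^2 - 9*s - 28) - (5*s^2 + 3*s + 4) = 2*s^2 - 12*s - 32 is ≤ 0 throughout, so the area is a single integral of |2*s^2 - 12*s - 32|.
∫[3,5] (2*s^2 - 12*s - 32) ds = -284/3; the area of that piece is 284/3.

284/3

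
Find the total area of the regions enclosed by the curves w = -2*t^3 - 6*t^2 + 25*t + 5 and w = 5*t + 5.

407/2

Set the curves equal: -2*t^3 - 6*t^2 + 25*t + 5 = 5*t + 5, so -2*t^3 - 6*t^2 + 20*t = 0, which factors as -2*t*(t - 2)*(t + 5) = 0. The curves meet at t = -5, 0, 2.
On [-5, 0], w = 5*t + 5 is on top; that piece has area ∫[-5,0] (-(-2*t^3 - 6*t^2 + 20*t)) dt = 375/2.
On [0, 2], w = -2*t^3 - 6*t^2 + 25*t + 5 is on top; that piece has area ∫[0,2] (-2*t^3 - 6*t^2 + 20*t) dt = 16.
Total enclosed area = 375/2 + 16 = 407/2.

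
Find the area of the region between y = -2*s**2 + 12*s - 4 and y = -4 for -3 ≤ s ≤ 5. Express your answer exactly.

The difference (-2*s**2 + 12*s - 4) - (-4) = -2*s**2 + 12*s changes sign at s = 0 inside [-3, 5], so split the integral there.
∫[-3,0] (-2*s**2 + 12*s) ds = -72; the area of that piece is 72.
∫[0,5] (-2*s**2 + 12*s) ds = 200/3.
Total area = 72 + 200/3 = 416/3.

416/3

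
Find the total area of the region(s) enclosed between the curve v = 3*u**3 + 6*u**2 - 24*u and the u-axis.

148

The curve meets the u-axis where 3*u**3 + 6*u**2 - 24*u = 0, i.e. 3*u*(u - 2)*(u + 4) = 0, at u = -4, 0, 2.
On [-4, 0] the curve lies above the axis; ∫[-4,0] (3*u**3 + 6*u**2 - 24*u) du = 128, giving area 128.
On [0, 2] the curve lies below the axis; ∫[0,2] (3*u**3 + 6*u**2 - 24*u) du = -20, giving area 20.
Total area = 128 + 20 = 148.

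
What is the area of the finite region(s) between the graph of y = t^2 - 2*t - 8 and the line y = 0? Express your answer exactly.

The curve meets the t-axis where t^2 - 2*t - 8 = 0, i.e. (t - 4)*(t + 2) = 0, at t = -2, 4.
On [-2, 4] the curve lies below the axis; ∫[-2,4] (t^2 - 2*t - 8) dt = -36, giving area 36.

36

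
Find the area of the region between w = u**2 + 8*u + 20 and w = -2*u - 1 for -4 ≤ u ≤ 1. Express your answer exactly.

55

The difference (u**2 + 8*u + 20) - (-2*u - 1) = u**2 + 10*u + 21 changes sign at u = -3 inside [-4, 1], so split the integral there.
∫[-4,-3] (u**2 + 10*u + 21) du = -5/3; the area of that piece is 5/3.
∫[-3,1] (u**2 + 10*u + 21) du = 160/3.
Total area = 5/3 + 160/3 = 55.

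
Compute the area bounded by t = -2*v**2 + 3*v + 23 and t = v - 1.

343/3

Both boundary curves give t as a function of v, so integrate with respect to v. Setting them equal: -2*v**2 + 2*v + 24 = 0, i.e. -2*(v - 4)*(v + 3) = 0, so they meet at v = -3, 4.
For v in [-3, 4], t = -2*v**2 + 3*v + 23 is on the right; area = ∫[-3,4] (-2*v**2 + 2*v + 24) dv = 343/3.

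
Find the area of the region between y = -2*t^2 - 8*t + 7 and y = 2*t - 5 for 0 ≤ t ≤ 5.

161

The difference (-2*t^2 - 8*t + 7) - (2*t - 5) = -2*t^2 - 10*t + 12 changes sign at t = 1 inside [0, 5], so split the integral there.
∫[0,1] (-2*t^2 - 10*t + 12) dt = 19/3.
∫[1,5] (-2*t^2 - 10*t + 12) dt = -464/3; the area of that piece is 464/3.
Total area = 19/3 + 464/3 = 161.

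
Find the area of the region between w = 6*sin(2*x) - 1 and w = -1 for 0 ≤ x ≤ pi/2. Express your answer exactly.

6

On [0, pi/2], (6*sin(2*x) - 1) - (-1) = 6*sin(2*x) is ≥ 0 throughout, so the area is a single integral of |6*sin(2*x)|.
∫[0,pi/2] (6*sin(2*x)) dx = 6.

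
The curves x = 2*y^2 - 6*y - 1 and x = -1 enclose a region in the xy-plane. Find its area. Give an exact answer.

Both boundary curves give x as a function of y, so integrate with respect to y. Setting them equal: 2*y^2 - 6*y = 0, i.e. 2*y*(y - 3) = 0, so they meet at y = 0, 3.
For y in [0, 3], x = 2*y^2 - 6*y - 1 is on the left; area = ∫[0,3] (-(2*y^2 - 6*y)) dy = 9.

9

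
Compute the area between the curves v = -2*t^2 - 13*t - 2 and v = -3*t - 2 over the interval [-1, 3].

202/3

The difference (-2*t^2 - 13*t - 2) - (-3*t - 2) = -2*t^2 - 10*t changes sign at t = 0 inside [-1, 3], so split the integral there.
∫[-1,0] (-2*t^2 - 10*t) dt = 13/3.
∫[0,3] (-2*t^2 - 10*t) dt = -63; the area of that piece is 63.
Total area = 13/3 + 63 = 202/3.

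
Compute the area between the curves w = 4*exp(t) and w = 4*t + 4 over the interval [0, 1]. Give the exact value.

On [0, 1], (4*exp(t)) - (4*t + 4) = -4*t + 4*exp(t) - 4 is ≥ 0 throughout, so the area is a single integral of |-4*t + 4*exp(t) - 4|.
∫[0,1] (-4*t + 4*exp(t) - 4) dt = -10 + 4*exp(1).

-10 + 4*exp(1)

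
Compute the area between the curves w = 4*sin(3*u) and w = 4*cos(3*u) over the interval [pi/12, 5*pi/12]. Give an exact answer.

8*sqrt(2)/3

On [pi/12, 5*pi/12], (4*sin(3*u)) - (4*cos(3*u)) = 4*sin(3*u) - 4*cos(3*u) is ≥ 0 throughout, so the area is a single integral of |4*sin(3*u) - 4*cos(3*u)|.
∫[pi/12,5*pi/12] (4*sin(3*u) - 4*cos(3*u)) du = 8*sqrt(2)/3.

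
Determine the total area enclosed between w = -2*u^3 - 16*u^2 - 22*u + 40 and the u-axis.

The curve meets the u-axis where -2*u^3 - 16*u^2 - 22*u + 40 = 0, i.e. -2*(u - 1)*(u + 4)*(u + 5) = 0, at u = -5, -4, 1.
On [-5, -4] the curve lies below the axis; ∫[-5,-4] (-2*u^3 - 16*u^2 - 22*u + 40) du = -11/6, giving area 11/6.
On [-4, 1] the curve lies above the axis; ∫[-4,1] (-2*u^3 - 16*u^2 - 22*u + 40) du = 875/6, giving area 875/6.
Total area = 11/6 + 875/6 = 443/3.

443/3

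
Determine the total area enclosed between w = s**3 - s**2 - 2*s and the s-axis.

37/12

The curve meets the s-axis where s**3 - s**2 - 2*s = 0, i.e. s*(s - 2)*(s + 1) = 0, at s = -1, 0, 2.
On [-1, 0] the curve lies above the axis; ∫[-1,0] (s**3 - s**2 - 2*s) ds = 5/12, giving area 5/12.
On [0, 2] the curve lies below the axis; ∫[0,2] (s**3 - s**2 - 2*s) ds = -8/3, giving area 8/3.
Total area = 5/12 + 8/3 = 37/12.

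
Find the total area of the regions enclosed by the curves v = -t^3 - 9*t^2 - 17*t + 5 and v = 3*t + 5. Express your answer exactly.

Set the curves equal: -t^3 - 9*t^2 - 17*t + 5 = 3*t + 5, so -t^3 - 9*t^2 - 20*t = 0, which factors as -t*(t + 4)*(t + 5) = 0. The curves meet at t = -5, -4, 0.
On [-5, -4], v = 3*t + 5 is on top; that piece has area ∫[-5,-4] (-(-t^3 - 9*t^2 - 20*t)) dt = 3/4.
On [-4, 0], v = -t^3 - 9*t^2 - 17*t + 5 is on top; that piece has area ∫[-4,0] (-t^3 - 9*t^2 - 20*t) dt = 32.
Total enclosed area = 3/4 + 32 = 131/4.

131/4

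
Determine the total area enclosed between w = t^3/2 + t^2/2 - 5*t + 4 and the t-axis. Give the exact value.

443/12

The curve meets the t-axis where t^3/2 + t^2/2 - 5*t + 4 = 0, i.e. (t - 2)*(t - 1)*(t + 4)/2 = 0, at t = -4, 1, 2.
On [-4, 1] the curve lies above the axis; ∫[-4,1] (t^3/2 + t^2/2 - 5*t + 4) dt = 875/24, giving area 875/24.
On [1, 2] the curve lies below the axis; ∫[1,2] (t^3/2 + t^2/2 - 5*t + 4) dt = -11/24, giving area 11/24.
Total area = 875/24 + 11/24 = 443/12.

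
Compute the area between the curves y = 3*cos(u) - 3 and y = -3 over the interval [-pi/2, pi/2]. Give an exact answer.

On [-pi/2, pi/2], (3*cos(u) - 3) - (-3) = 3*cos(u) is ≥ 0 throughout, so the area is a single integral of |3*cos(u)|.
∫[-pi/2,pi/2] (3*cos(u)) du = 6.

6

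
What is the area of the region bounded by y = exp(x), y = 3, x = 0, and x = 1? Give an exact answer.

On [0, 1], (exp(x)) - (3) = exp(x) - 3 is ≤ 0 throughout, so the area is a single integral of |exp(x) - 3|.
∫[0,1] (exp(x) - 3) dx = -4 + exp(1); the area of that piece is 4 - exp(1).

4 - exp(1)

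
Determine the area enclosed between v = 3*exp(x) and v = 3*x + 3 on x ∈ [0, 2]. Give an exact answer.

-15 + 3*exp(2)

On [0, 2], (3*exp(x)) - (3*x + 3) = -3*x + 3*exp(x) - 3 is ≥ 0 throughout, so the area is a single integral of |-3*x + 3*exp(x) - 3|.
∫[0,2] (-3*x + 3*exp(x) - 3) dx = -15 + 3*exp(2).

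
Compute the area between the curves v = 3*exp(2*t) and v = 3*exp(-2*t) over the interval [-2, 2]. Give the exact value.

The difference (3*exp(2*t)) - (3*exp(-2*t)) = 3*exp(2*t) - 3*exp(-2*t) changes sign at t = 0 inside [-2, 2], so split the integral there.
∫[-2,0] (3*exp(2*t) - 3*exp(-2*t)) dt = -3*exp(4)/2 - 3*exp(-4)/2 + 3; the area of that piece is -3 + 3*exp(-4)/2 + 3*exp(4)/2.
∫[0,2] (3*exp(2*t) - 3*exp(-2*t)) dt = -3 + 3*exp(-4)/2 + 3*exp(4)/2.
Total area = (-3 + 3*exp(-4)/2 + 3*exp(4)/2) + (-3 + 3*exp(-4)/2 + 3*exp(4)/2) = -6 + 3*exp(-4) + 3*exp(4).

-6 + 3*exp(-4) + 3*exp(4)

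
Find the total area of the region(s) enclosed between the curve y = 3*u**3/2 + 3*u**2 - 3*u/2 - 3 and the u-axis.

The curve meets the u-axis where 3*u**3/2 + 3*u**2 - 3*u/2 - 3 = 0, i.e. 3*(u - 1)*(u + 1)*(u + 2)/2 = 0, at u = -2, -1, 1.
On [-2, -1] the curve lies above the axis; ∫[-2,-1] (3*u**3/2 + 3*u**2 - 3*u/2 - 3) du = 5/8, giving area 5/8.
On [-1, 1] the curve lies below the axis; ∫[-1,1] (3*u**3/2 + 3*u**2 - 3*u/2 - 3) du = -4, giving area 4.
Total area = 5/8 + 4 = 37/8.

37/8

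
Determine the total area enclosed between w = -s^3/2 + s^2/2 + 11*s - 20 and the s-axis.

3901/24

The curve meets the s-axis where -s^3/2 + s^2/2 + 11*s - 20 = 0, i.e. -(s - 4)*(s - 2)*(s + 5)/2 = 0, at s = -5, 2, 4.
On [-5, 2] the curve lies below the axis; ∫[-5,2] (-s^3/2 + s^2/2 + 11*s - 20) ds = -3773/24, giving area 3773/24.
On [2, 4] the curve lies above the axis; ∫[2,4] (-s^3/2 + s^2/2 + 11*s - 20) ds = 16/3, giving area 16/3.
Total area = 3773/24 + 16/3 = 3901/24.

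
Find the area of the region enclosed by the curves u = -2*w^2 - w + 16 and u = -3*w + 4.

Both boundary curves give u as a function of w, so integrate with respect to w. Setting them equal: -2*w^2 + 2*w + 12 = 0, i.e. -2*(w - 3)*(w + 2) = 0, so they meet at w = -2, 3.
For w in [-2, 3], u = -2*w^2 - w + 16 is on the right; area = ∫[-2,3] (-2*w^2 + 2*w + 12) dw = 125/3.

125/3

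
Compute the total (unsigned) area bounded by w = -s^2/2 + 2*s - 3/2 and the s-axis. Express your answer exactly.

2/3

The curve meets the s-axis where -s^2/2 + 2*s - 3/2 = 0, i.e. -(s - 3)*(s - 1)/2 = 0, at s = 1, 3.
On [1, 3] the curve lies above the axis; ∫[1,3] (-s^2/2 + 2*s - 3/2) ds = 2/3, giving area 2/3.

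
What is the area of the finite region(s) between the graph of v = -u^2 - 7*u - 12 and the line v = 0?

The curve meets the u-axis where -u^2 - 7*u - 12 = 0, i.e. -(u + 3)*(u + 4) = 0, at u = -4, -3.
On [-4, -3] the curve lies above the axis; ∫[-4,-3] (-u^2 - 7*u - 12) du = 1/6, giving area 1/6.

1/6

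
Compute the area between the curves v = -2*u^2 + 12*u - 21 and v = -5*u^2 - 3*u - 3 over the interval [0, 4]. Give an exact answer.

131

The difference (-2*u^2 + 12*u - 21) - (-5*u^2 - 3*u - 3) = 3*u^2 + 15*u - 18 changes sign at u = 1 inside [0, 4], so split the integral there.
∫[0,1] (3*u^2 + 15*u - 18) du = -19/2; the area of that piece is 19/2.
∫[1,4] (3*u^2 + 15*u - 18) du = 243/2.
Total area = 19/2 + 243/2 = 131.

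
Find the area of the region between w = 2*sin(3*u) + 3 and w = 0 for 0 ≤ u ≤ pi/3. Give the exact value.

4/3 + pi

On [0, pi/3], (2*sin(3*u) + 3) - (0) = 2*sin(3*u) + 3 is ≥ 0 throughout, so the area is a single integral of |2*sin(3*u) + 3|.
∫[0,pi/3] (2*sin(3*u) + 3) du = 4/3 + pi.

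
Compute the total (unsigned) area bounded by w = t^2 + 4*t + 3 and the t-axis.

4/3

The curve meets the t-axis where t^2 + 4*t + 3 = 0, i.e. (t + 1)*(t + 3) = 0, at t = -3, -1.
On [-3, -1] the curve lies below the axis; ∫[-3,-1] (t^2 + 4*t + 3) dt = -4/3, giving area 4/3.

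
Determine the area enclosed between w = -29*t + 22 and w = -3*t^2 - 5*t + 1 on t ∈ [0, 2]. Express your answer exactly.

18

The difference (-29*t + 22) - (-3*t^2 - 5*t + 1) = 3*t^2 - 24*t + 21 changes sign at t = 1 inside [0, 2], so split the integral there.
∫[0,1] (3*t^2 - 24*t + 21) dt = 10.
∫[1,2] (3*t^2 - 24*t + 21) dt = -8; the area of that piece is 8.
Total area = 10 + 8 = 18.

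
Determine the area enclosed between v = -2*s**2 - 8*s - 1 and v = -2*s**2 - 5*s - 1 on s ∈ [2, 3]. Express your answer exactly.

15/2

On [2, 3], (-2*s**2 - 8*s - 1) - (-2*s**2 - 5*s - 1) = -3*s is ≤ 0 throughout, so the area is a single integral of |-3*s|.
∫[2,3] (-3*s) ds = -15/2; the area of that piece is 15/2.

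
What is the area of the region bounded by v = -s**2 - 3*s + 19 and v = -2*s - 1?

Set the curves equal: -s**2 - 3*s + 19 = -2*s - 1, so -s**2 - s + 20 = 0, which factors as -(s - 4)*(s + 5) = 0. The curves meet at s = -5, 4.
On [-5, 4], v = -s**2 - 3*s + 19 is on top; that piece has area ∫[-5,4] (-s**2 - s + 20) ds = 243/2.

243/2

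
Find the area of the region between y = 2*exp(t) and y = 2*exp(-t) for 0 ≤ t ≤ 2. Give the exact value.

-4 + 2*exp(-2) + 2*exp(2)

On [0, 2], (2*exp(t)) - (2*exp(-t)) = 2*exp(t) - 2*exp(-t) is ≥ 0 throughout, so the area is a single integral of |2*exp(t) - 2*exp(-t)|.
∫[0,2] (2*exp(t) - 2*exp(-t)) dt = -4 + 2*exp(-2) + 2*exp(2).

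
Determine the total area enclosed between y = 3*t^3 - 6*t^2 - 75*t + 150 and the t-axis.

The curve meets the t-axis where 3*t^3 - 6*t^2 - 75*t + 150 = 0, i.e. 3*(t - 5)*(t - 2)*(t + 5) = 0, at t = -5, 2, 5.
On [-5, 2] the curve lies above the axis; ∫[-5,2] (3*t^3 - 6*t^2 - 75*t + 150) dt = 4459/4, giving area 4459/4.
On [2, 5] the curve lies below the axis; ∫[2,5] (3*t^3 - 6*t^2 - 75*t + 150) dt = -459/4, giving area 459/4.
Total area = 4459/4 + 459/4 = 2459/2.

2459/2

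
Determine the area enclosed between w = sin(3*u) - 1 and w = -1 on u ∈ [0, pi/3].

2/3

On [0, pi/3], (sin(3*u) - 1) - (-1) = sin(3*u) is ≥ 0 throughout, so the area is a single integral of |sin(3*u)|.
∫[0,pi/3] (sin(3*u)) du = 2/3.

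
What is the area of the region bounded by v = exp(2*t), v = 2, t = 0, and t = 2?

The difference (exp(2*t)) - (2) = exp(2*t) - 2 changes sign at t = log(2)/2 inside [0, 2], so split the integral there.
∫[0,log(2)/2] (exp(2*t) - 2) dt = 1/2 - log(2); the area of that piece is -1/2 + log(2).
∫[log(2)/2,2] (exp(2*t) - 2) dt = -5 + log(2) + exp(4)/2.
Total area = (-1/2 + log(2)) + (-5 + log(2) + exp(4)/2) = -11/2 + 2*log(2) + exp(4)/2.

-11/2 + 2*log(2) + exp(4)/2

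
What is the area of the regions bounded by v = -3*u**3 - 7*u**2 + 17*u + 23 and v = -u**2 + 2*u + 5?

253/4

Set the curves equal: -3*u**3 - 7*u**2 + 17*u + 23 = -u**2 + 2*u + 5, so -3*u**3 - 6*u**2 + 15*u + 18 = 0, which factors as -3*(u - 2)*(u + 1)*(u + 3) = 0. The curves meet at u = -3, -1, 2.
On [-3, -1], v = -u**2 + 2*u + 5 is on top; that piece has area ∫[-3,-1] (-(-3*u**3 - 6*u**2 + 15*u + 18)) du = 16.
On [-1, 2], v = -3*u**3 - 7*u**2 + 17*u + 23 is on top; that piece has area ∫[-1,2] (-3*u**3 - 6*u**2 + 15*u + 18) du = 189/4.
Total enclosed area = 16 + 189/4 = 253/4.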